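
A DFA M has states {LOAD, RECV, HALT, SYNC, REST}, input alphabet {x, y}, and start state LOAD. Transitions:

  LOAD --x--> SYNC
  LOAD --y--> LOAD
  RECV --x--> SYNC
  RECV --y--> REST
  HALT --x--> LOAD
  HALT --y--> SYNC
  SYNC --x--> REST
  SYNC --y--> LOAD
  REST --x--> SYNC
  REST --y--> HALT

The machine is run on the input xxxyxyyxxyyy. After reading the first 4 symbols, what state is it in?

LOAD → SYNC → REST → SYNC → LOAD
After 4 symbols: LOAD.

LOAD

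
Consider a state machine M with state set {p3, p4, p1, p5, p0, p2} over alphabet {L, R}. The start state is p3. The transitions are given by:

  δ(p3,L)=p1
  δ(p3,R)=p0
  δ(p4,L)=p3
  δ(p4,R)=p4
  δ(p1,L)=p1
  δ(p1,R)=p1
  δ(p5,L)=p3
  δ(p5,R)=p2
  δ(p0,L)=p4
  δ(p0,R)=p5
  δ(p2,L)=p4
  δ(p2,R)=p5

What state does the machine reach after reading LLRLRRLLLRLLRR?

Trace: p3 -L-> p1 -L-> p1 -R-> p1 -L-> p1 -R-> p1 -R-> p1 -L-> p1 -L-> p1 -L-> p1 -R-> p1 -L-> p1 -L-> p1 -R-> p1 -R-> p1

p1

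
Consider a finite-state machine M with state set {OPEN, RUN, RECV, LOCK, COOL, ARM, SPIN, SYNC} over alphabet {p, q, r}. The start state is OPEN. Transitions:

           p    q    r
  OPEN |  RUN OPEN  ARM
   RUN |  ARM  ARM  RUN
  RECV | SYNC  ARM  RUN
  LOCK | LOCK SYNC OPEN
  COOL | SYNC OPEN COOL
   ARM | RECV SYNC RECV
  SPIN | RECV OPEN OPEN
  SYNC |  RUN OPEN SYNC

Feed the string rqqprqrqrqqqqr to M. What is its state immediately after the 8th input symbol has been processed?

ARM

OPEN → ARM → SYNC → OPEN → RUN → RUN → ARM → RECV → ARM
After 8 symbols: ARM.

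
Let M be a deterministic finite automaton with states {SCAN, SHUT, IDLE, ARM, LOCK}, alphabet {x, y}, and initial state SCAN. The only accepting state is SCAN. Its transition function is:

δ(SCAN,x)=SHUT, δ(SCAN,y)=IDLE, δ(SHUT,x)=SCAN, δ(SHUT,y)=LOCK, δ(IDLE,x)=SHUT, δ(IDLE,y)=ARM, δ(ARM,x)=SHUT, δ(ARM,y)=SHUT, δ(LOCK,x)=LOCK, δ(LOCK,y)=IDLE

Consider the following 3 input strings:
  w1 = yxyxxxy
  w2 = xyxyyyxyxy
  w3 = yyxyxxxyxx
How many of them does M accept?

w1: SCAN → IDLE → SHUT → LOCK → LOCK → LOCK → LOCK → IDLE  → end IDLE, rejected
w2: SCAN → SHUT → LOCK → LOCK → IDLE → ARM → SHUT → SCAN → IDLE → SHUT → LOCK  → end LOCK, rejected
w3: SCAN → IDLE → ARM → SHUT → LOCK → LOCK → LOCK → LOCK → IDLE → SHUT → SCAN  → end SCAN, accepted

1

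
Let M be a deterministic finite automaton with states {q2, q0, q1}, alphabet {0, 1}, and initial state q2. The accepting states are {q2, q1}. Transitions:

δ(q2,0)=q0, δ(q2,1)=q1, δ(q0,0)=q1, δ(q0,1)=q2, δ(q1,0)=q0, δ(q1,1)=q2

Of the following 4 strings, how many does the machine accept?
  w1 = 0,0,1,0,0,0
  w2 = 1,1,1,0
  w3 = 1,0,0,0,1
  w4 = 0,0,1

w1: Trace: q2 -0-> q0 -0-> q1 -1-> q2 -0-> q0 -0-> q1 -0-> q0  → end q0, rejected
w2: Trace: q2 -1-> q1 -1-> q2 -1-> q1 -0-> q0  → end q0, rejected
w3: Trace: q2 -1-> q1 -0-> q0 -0-> q1 -0-> q0 -1-> q2  → end q2, accepted
w4: Trace: q2 -0-> q0 -0-> q1 -1-> q2  → end q2, accepted

2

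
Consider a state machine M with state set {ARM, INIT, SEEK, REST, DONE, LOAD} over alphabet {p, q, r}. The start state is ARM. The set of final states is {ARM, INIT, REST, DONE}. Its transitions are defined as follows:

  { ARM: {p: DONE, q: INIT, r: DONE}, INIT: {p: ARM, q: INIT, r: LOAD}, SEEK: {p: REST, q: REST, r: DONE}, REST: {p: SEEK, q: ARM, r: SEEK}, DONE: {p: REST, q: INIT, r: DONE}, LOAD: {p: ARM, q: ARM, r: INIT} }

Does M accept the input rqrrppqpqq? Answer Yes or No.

Yes

Trace: ARM -r-> DONE -q-> INIT -r-> LOAD -r-> INIT -p-> ARM -p-> DONE -q-> INIT -p-> ARM -q-> INIT -q-> INIT
End state INIT is accepting.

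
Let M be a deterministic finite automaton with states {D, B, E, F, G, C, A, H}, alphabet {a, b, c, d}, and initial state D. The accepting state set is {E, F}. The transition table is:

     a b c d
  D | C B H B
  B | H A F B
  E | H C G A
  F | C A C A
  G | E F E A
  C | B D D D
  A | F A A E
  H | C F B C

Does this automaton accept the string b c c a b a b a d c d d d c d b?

Trace: D -b-> B -c-> F -c-> C -a-> B -b-> A -a-> F -b-> A -a-> F -d-> A -c-> A -d-> E -d-> A -d-> E -c-> G -d-> A -b-> A
End state A is not accepting.

No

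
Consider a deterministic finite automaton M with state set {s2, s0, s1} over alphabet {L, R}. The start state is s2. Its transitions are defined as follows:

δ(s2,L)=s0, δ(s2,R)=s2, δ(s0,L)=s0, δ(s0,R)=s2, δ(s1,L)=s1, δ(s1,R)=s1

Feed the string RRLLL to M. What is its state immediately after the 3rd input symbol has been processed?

s0

start at s2
read 'R': s2 → s2
read 'R': s2 → s2
read 'L': s2 → s0
After 3 symbols: s0.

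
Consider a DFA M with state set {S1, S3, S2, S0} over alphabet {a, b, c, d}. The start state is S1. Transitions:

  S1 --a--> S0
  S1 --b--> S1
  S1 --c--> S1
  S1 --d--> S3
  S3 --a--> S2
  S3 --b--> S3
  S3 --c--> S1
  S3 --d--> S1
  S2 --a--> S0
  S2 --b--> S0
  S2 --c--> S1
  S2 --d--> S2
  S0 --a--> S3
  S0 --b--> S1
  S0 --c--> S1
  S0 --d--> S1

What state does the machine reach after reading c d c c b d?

S3

S1 → S1 → S3 → S1 → S1 → S1 → S3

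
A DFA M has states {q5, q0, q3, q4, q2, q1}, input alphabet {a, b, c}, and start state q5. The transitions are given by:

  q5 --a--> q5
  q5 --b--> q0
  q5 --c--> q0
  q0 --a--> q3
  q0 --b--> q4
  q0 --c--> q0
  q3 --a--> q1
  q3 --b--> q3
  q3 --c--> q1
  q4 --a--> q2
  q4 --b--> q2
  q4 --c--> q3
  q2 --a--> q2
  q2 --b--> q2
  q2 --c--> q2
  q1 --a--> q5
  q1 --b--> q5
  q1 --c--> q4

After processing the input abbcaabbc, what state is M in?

Trace: q5 -a-> q5 -b-> q0 -b-> q4 -c-> q3 -a-> q1 -a-> q5 -b-> q0 -b-> q4 -c-> q3

q3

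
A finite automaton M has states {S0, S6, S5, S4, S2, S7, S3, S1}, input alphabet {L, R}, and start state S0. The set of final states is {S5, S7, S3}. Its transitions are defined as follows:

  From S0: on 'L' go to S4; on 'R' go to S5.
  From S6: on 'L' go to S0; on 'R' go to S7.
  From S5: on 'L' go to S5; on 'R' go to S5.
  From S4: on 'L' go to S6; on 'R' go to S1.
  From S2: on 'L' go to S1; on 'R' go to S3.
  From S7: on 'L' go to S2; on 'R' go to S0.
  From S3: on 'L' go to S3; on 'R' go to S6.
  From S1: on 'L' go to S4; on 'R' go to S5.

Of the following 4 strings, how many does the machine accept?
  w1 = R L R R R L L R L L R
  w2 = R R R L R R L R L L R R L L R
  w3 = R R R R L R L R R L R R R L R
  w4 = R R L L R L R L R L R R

w1: S0 → S5 → S5 → S5 → S5 → S5 → S5 → S5 → S5 → S5 → S5 → S5  → end S5, accepted
w2: S0 → S5 → S5 → S5 → S5 → S5 → S5 → S5 → S5 → S5 → S5 → S5 → S5 → S5 → S5 → S5  → end S5, accepted
w3: S0 → S5 → S5 → S5 → S5 → S5 → S5 → S5 → S5 → S5 → S5 → S5 → S5 → S5 → S5 → S5  → end S5, accepted
w4: S0 → S5 → S5 → S5 → S5 → S5 → S5 → S5 → S5 → S5 → S5 → S5 → S5  → end S5, accepted

4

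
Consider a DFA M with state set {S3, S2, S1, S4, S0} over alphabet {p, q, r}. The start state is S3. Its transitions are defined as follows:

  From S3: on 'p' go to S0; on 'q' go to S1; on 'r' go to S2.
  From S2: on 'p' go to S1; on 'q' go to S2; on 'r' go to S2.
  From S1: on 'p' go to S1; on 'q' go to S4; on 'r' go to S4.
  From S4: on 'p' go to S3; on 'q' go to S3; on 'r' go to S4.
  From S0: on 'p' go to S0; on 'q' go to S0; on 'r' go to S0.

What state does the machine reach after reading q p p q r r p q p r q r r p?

start at S3
read 'q': S3 → S1
read 'p': S1 → S1
read 'p': S1 → S1
read 'q': S1 → S4
read 'r': S4 → S4
read 'r': S4 → S4
read 'p': S4 → S3
read 'q': S3 → S1
read 'p': S1 → S1
read 'r': S1 → S4
read 'q': S4 → S3
read 'r': S3 → S2
read 'r': S2 → S2
read 'p': S2 → S1

S1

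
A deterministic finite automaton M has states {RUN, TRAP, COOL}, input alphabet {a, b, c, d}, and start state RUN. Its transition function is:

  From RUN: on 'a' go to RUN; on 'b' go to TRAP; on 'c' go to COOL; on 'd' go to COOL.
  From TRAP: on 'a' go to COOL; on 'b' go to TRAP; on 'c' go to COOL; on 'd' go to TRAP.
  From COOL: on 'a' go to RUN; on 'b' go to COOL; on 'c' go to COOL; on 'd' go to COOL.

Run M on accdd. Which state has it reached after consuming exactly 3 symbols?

RUN → RUN → COOL → COOL
After 3 symbols: COOL.

COOL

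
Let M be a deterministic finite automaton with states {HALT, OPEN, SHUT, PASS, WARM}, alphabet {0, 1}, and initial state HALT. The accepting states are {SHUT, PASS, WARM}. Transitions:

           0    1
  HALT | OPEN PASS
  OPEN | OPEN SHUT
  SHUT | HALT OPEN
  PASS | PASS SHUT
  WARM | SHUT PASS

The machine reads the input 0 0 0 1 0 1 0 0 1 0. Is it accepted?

No

start at HALT
read '0': HALT → OPEN
read '0': OPEN → OPEN
read '0': OPEN → OPEN
read '1': OPEN → SHUT
read '0': SHUT → HALT
read '1': HALT → PASS
read '0': PASS → PASS
read '0': PASS → PASS
read '1': PASS → SHUT
read '0': SHUT → HALT
End state HALT is not accepting.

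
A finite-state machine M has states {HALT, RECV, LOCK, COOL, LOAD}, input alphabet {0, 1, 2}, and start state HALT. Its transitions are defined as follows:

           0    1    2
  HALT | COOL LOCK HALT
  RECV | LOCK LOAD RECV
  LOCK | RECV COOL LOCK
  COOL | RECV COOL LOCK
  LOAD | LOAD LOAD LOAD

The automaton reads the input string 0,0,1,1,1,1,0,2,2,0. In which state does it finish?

LOAD

start at HALT
read '0': HALT → COOL
read '0': COOL → RECV
read '1': RECV → LOAD
read '1': LOAD → LOAD
read '1': LOAD → LOAD
read '1': LOAD → LOAD
read '0': LOAD → LOAD
read '2': LOAD → LOAD
read '2': LOAD → LOAD
read '0': LOAD → LOAD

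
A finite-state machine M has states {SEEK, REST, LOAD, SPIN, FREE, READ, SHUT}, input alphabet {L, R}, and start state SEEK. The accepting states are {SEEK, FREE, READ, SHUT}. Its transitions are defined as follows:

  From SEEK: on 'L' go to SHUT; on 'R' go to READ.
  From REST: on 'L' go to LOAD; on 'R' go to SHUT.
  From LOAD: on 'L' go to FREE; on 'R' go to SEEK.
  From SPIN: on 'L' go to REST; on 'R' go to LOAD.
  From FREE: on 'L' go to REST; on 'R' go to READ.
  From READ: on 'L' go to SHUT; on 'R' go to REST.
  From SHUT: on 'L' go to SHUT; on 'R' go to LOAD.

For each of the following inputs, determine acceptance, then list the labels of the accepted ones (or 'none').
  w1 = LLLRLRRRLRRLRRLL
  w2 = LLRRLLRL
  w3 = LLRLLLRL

w1, w2, w3

w1:
  start at SEEK
  read 'L': SEEK → SHUT
  read 'L': SHUT → SHUT
  read 'L': SHUT → SHUT
  read 'R': SHUT → LOAD
  read 'L': LOAD → FREE
  read 'R': FREE → READ
  read 'R': READ → REST
  read 'R': REST → SHUT
  read 'L': SHUT → SHUT
  read 'R': SHUT → LOAD
  read 'R': LOAD → SEEK
  read 'L': SEEK → SHUT
  read 'R': SHUT → LOAD
  read 'R': LOAD → SEEK
  read 'L': SEEK → SHUT
  read 'L': SHUT → SHUT
  end SHUT, accepted
w2:
  start at SEEK
  read 'L': SEEK → SHUT
  read 'L': SHUT → SHUT
  read 'R': SHUT → LOAD
  read 'R': LOAD → SEEK
  read 'L': SEEK → SHUT
  read 'L': SHUT → SHUT
  read 'R': SHUT → LOAD
  read 'L': LOAD → FREE
  end FREE, accepted
w3:
  start at SEEK
  read 'L': SEEK → SHUT
  read 'L': SHUT → SHUT
  read 'R': SHUT → LOAD
  read 'L': LOAD → FREE
  read 'L': FREE → REST
  read 'L': REST → LOAD
  read 'R': LOAD → SEEK
  read 'L': SEEK → SHUT
  end SHUT, accepted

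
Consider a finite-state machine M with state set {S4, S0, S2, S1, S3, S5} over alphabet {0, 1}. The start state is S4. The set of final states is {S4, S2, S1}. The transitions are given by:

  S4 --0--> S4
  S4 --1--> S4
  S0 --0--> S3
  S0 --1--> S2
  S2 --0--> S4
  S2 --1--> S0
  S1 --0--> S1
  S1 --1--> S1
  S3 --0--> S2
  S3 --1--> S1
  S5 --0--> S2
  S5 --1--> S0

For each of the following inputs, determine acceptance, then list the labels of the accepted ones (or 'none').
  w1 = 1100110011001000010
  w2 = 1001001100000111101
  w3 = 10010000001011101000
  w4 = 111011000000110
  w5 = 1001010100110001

w1, w2, w3, w4, w5

w1: Trace: S4 -1-> S4 -1-> S4 -0-> S4 -0-> S4 -1-> S4 -1-> S4 -0-> S4 -0-> S4 -1-> S4 -1-> S4 -0-> S4 -0-> S4 -1-> S4 -0-> S4 -0-> S4 -0-> S4 -0-> S4 -1-> S4 -0-> S4  → end S4, accepted
w2: Trace: S4 -1-> S4 -0-> S4 -0-> S4 -1-> S4 -0-> S4 -0-> S4 -1-> S4 -1-> S4 -0-> S4 -0-> S4 -0-> S4 -0-> S4 -0-> S4 -1-> S4 -1-> S4 -1-> S4 -1-> S4 -0-> S4 -1-> S4  → end S4, accepted
w3: Trace: S4 -1-> S4 -0-> S4 -0-> S4 -1-> S4 -0-> S4 -0-> S4 -0-> S4 -0-> S4 -0-> S4 -0-> S4 -1-> S4 -0-> S4 -1-> S4 -1-> S4 -1-> S4 -0-> S4 -1-> S4 -0-> S4 -0-> S4 -0-> S4  → end S4, accepted
w4: Trace: S4 -1-> S4 -1-> S4 -1-> S4 -0-> S4 -1-> S4 -1-> S4 -0-> S4 -0-> S4 -0-> S4 -0-> S4 -0-> S4 -0-> S4 -1-> S4 -1-> S4 -0-> S4  → end S4, accepted
w5: Trace: S4 -1-> S4 -0-> S4 -0-> S4 -1-> S4 -0-> S4 -1-> S4 -0-> S4 -1-> S4 -0-> S4 -0-> S4 -1-> S4 -1-> S4 -0-> S4 -0-> S4 -0-> S4 -1-> S4  → end S4, accepted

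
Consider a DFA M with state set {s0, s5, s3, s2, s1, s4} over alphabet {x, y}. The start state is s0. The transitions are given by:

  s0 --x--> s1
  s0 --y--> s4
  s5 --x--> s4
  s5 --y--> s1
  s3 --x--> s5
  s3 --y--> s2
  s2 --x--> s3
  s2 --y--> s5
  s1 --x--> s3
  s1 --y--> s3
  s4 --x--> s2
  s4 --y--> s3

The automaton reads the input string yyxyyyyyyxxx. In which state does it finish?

Trace: s0 -y-> s4 -y-> s3 -x-> s5 -y-> s1 -y-> s3 -y-> s2 -y-> s5 -y-> s1 -y-> s3 -x-> s5 -x-> s4 -x-> s2

s2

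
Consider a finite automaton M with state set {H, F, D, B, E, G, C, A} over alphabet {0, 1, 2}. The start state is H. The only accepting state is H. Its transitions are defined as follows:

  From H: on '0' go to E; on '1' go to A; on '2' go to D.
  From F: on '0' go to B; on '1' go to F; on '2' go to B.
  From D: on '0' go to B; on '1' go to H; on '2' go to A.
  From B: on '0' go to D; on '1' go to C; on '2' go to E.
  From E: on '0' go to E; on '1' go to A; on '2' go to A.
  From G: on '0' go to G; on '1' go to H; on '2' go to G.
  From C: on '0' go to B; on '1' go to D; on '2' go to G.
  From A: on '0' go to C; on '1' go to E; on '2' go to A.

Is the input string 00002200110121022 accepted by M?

No

H → E → E → E → E → A → A → C → B → C → D → B → C → G → H → E → A → A
End state A is not accepting.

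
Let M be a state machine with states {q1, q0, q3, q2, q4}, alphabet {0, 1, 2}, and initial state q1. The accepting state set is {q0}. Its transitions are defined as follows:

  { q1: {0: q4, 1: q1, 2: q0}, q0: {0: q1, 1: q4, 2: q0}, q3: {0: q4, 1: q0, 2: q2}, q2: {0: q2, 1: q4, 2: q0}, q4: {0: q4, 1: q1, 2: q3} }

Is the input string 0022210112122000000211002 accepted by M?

start at q1
read '0': q1 → q4
read '0': q4 → q4
read '2': q4 → q3
read '2': q3 → q2
read '2': q2 → q0
read '1': q0 → q4
read '0': q4 → q4
read '1': q4 → q1
read '1': q1 → q1
read '2': q1 → q0
read '1': q0 → q4
read '2': q4 → q3
read '2': q3 → q2
read '0': q2 → q2
read '0': q2 → q2
read '0': q2 → q2
read '0': q2 → q2
read '0': q2 → q2
read '0': q2 → q2
read '2': q2 → q0
read '1': q0 → q4
read '1': q4 → q1
read '0': q1 → q4
read '0': q4 → q4
read '2': q4 → q3
End state q3 is not accepting.

No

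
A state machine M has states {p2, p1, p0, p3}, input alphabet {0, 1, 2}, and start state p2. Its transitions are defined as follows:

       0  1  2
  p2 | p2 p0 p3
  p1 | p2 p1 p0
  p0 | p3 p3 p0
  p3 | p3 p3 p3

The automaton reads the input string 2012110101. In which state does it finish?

p3

Trace: p2 -2-> p3 -0-> p3 -1-> p3 -2-> p3 -1-> p3 -1-> p3 -0-> p3 -1-> p3 -0-> p3 -1-> p3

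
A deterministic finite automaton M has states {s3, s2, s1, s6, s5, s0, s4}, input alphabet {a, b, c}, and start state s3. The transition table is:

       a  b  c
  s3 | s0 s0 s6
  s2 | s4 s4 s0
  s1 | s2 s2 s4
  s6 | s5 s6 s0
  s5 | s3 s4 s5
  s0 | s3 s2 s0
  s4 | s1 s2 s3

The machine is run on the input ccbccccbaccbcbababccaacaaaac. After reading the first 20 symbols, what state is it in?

start at s3
read 'c': s3 → s6
read 'c': s6 → s0
read 'b': s0 → s2
read 'c': s2 → s0
read 'c': s0 → s0
read 'c': s0 → s0
read 'c': s0 → s0
read 'b': s0 → s2
read 'a': s2 → s4
read 'c': s4 → s3
read 'c': s3 → s6
read 'b': s6 → s6
read 'c': s6 → s0
read 'b': s0 → s2
read 'a': s2 → s4
read 'b': s4 → s2
read 'a': s2 → s4
read 'b': s4 → s2
read 'c': s2 → s0
read 'c': s0 → s0
After 20 symbols: s0.

s0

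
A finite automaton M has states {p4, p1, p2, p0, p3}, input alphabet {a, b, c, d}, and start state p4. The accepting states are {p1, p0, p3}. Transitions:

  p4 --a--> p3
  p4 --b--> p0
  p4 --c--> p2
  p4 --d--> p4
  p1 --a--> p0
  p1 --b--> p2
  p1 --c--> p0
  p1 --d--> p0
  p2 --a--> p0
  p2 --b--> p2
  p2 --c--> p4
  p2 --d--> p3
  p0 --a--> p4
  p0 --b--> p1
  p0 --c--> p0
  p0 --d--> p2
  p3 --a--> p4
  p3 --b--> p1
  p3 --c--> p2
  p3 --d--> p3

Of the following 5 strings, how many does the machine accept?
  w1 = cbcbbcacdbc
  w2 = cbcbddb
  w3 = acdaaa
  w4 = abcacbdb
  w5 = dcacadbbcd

3

w1: p4 → p2 → p2 → p4 → p0 → p1 → p0 → p4 → p2 → p3 → p1 → p0  → end p0, accepted
w2: p4 → p2 → p2 → p4 → p0 → p2 → p3 → p1  → end p1, accepted
w3: p4 → p3 → p2 → p3 → p4 → p3 → p4  → end p4, rejected
w4: p4 → p3 → p1 → p0 → p4 → p2 → p2 → p3 → p1  → end p1, accepted
w5: p4 → p4 → p2 → p0 → p0 → p4 → p4 → p0 → p1 → p0 → p2  → end p2, rejected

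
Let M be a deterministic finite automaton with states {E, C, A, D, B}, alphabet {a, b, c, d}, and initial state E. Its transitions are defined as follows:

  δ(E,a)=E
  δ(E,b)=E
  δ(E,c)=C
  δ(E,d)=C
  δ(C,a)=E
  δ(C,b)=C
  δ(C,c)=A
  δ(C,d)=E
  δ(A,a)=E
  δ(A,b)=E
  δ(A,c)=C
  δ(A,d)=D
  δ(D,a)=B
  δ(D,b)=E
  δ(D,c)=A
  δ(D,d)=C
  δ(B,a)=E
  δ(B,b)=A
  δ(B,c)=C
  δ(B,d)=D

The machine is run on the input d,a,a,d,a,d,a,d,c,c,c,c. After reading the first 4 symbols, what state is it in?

Trace: E -d-> C -a-> E -a-> E -d-> C
After 4 symbols: C.

C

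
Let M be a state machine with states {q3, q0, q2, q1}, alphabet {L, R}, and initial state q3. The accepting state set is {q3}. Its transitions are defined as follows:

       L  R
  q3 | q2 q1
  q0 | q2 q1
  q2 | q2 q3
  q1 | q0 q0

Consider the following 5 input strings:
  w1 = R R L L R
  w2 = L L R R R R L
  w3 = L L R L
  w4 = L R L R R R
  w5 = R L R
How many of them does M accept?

w1:
  start at q3
  read 'R': q3 → q1
  read 'R': q1 → q0
  read 'L': q0 → q2
  read 'L': q2 → q2
  read 'R': q2 → q3
  end q3, accepted
w2:
  start at q3
  read 'L': q3 → q2
  read 'L': q2 → q2
  read 'R': q2 → q3
  read 'R': q3 → q1
  read 'R': q1 → q0
  read 'R': q0 → q1
  read 'L': q1 → q0
  end q0, rejected
w3:
  start at q3
  read 'L': q3 → q2
  read 'L': q2 → q2
  read 'R': q2 → q3
  read 'L': q3 → q2
  end q2, rejected
w4:
  start at q3
  read 'L': q3 → q2
  read 'R': q2 → q3
  read 'L': q3 → q2
  read 'R': q2 → q3
  read 'R': q3 → q1
  read 'R': q1 → q0
  end q0, rejected
w5:
  start at q3
  read 'R': q3 → q1
  read 'L': q1 → q0
  read 'R': q0 → q1
  end q1, rejected

1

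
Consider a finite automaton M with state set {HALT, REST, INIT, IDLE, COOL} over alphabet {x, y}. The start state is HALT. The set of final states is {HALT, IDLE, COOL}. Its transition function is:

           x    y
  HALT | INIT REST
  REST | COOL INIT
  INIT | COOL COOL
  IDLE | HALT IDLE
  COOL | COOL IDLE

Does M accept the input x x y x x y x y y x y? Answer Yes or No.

No

HALT → INIT → COOL → IDLE → HALT → INIT → COOL → COOL → IDLE → IDLE → HALT → REST
End state REST is not accepting.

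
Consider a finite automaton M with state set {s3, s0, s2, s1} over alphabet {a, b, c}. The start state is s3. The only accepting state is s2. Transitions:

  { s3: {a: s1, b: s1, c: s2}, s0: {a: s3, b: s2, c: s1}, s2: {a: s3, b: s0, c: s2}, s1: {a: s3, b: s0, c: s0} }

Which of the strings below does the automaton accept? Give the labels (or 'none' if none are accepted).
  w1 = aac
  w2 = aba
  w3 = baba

w1

w1:
  start at s3
  read 'a': s3 → s1
  read 'a': s1 → s3
  read 'c': s3 → s2
  end s2, accepted
w2:
  start at s3
  read 'a': s3 → s1
  read 'b': s1 → s0
  read 'a': s0 → s3
  end s3, rejected
w3:
  start at s3
  read 'b': s3 → s1
  read 'a': s1 → s3
  read 'b': s3 → s1
  read 'a': s1 → s3
  end s3, rejected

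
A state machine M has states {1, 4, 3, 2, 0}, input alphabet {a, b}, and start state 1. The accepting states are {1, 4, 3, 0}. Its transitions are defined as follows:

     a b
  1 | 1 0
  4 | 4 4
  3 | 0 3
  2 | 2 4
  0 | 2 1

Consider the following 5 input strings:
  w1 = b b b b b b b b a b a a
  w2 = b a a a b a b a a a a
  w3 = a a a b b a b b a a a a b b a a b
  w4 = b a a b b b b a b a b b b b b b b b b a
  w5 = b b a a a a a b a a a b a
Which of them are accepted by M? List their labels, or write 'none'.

w1:
  start at 1
  read 'b': 1 → 0
  read 'b': 0 → 1
  read 'b': 1 → 0
  read 'b': 0 → 1
  read 'b': 1 → 0
  read 'b': 0 → 1
  read 'b': 1 → 0
  read 'b': 0 → 1
  read 'a': 1 → 1
  read 'b': 1 → 0
  read 'a': 0 → 2
  read 'a': 2 → 2
  end 2, rejected
w2:
  start at 1
  read 'b': 1 → 0
  read 'a': 0 → 2
  read 'a': 2 → 2
  read 'a': 2 → 2
  read 'b': 2 → 4
  read 'a': 4 → 4
  read 'b': 4 → 4
  read 'a': 4 → 4
  read 'a': 4 → 4
  read 'a': 4 → 4
  read 'a': 4 → 4
  end 4, accepted
w3:
  start at 1
  read 'a': 1 → 1
  read 'a': 1 → 1
  read 'a': 1 → 1
  read 'b': 1 → 0
  read 'b': 0 → 1
  read 'a': 1 → 1
  read 'b': 1 → 0
  read 'b': 0 → 1
  read 'a': 1 → 1
  read 'a': 1 → 1
  read 'a': 1 → 1
  read 'a': 1 → 1
  read 'b': 1 → 0
  read 'b': 0 → 1
  read 'a': 1 → 1
  read 'a': 1 → 1
  read 'b': 1 → 0
  end 0, accepted
w4:
  start at 1
  read 'b': 1 → 0
  read 'a': 0 → 2
  read 'a': 2 → 2
  read 'b': 2 → 4
  read 'b': 4 → 4
  read 'b': 4 → 4
  read 'b': 4 → 4
  read 'a': 4 → 4
  read 'b': 4 → 4
  read 'a': 4 → 4
  read 'b': 4 → 4
  read 'b': 4 → 4
  read 'b': 4 → 4
  read 'b': 4 → 4
  read 'b': 4 → 4
  read 'b': 4 → 4
  read 'b': 4 → 4
  read 'b': 4 → 4
  read 'b': 4 → 4
  read 'a': 4 → 4
  end 4, accepted
w5:
  start at 1
  read 'b': 1 → 0
  read 'b': 0 → 1
  read 'a': 1 → 1
  read 'a': 1 → 1
  read 'a': 1 → 1
  read 'a': 1 → 1
  read 'a': 1 → 1
  read 'b': 1 → 0
  read 'a': 0 → 2
  read 'a': 2 → 2
  read 'a': 2 → 2
  read 'b': 2 → 4
  read 'a': 4 → 4
  end 4, accepted

w2, w3, w4, w5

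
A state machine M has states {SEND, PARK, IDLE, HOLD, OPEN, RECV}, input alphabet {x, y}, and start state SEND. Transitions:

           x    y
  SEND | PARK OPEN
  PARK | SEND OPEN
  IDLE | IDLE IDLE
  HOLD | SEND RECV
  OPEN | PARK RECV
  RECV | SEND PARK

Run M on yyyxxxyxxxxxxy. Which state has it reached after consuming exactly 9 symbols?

Trace: SEND -y-> OPEN -y-> RECV -y-> PARK -x-> SEND -x-> PARK -x-> SEND -y-> OPEN -x-> PARK -x-> SEND
After 9 symbols: SEND.

SEND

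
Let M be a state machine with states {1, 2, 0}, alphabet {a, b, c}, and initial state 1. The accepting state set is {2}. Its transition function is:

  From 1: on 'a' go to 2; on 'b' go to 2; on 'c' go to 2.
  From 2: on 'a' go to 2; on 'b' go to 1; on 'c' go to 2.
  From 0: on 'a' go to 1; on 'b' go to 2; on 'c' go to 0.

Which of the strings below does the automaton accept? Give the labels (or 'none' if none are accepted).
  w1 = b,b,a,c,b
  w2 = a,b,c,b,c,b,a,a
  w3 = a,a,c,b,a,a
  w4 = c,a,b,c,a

w1:
  start at 1
  read 'b': 1 → 2
  read 'b': 2 → 1
  read 'a': 1 → 2
  read 'c': 2 → 2
  read 'b': 2 → 1
  end 1, rejected
w2:
  start at 1
  read 'a': 1 → 2
  read 'b': 2 → 1
  read 'c': 1 → 2
  read 'b': 2 → 1
  read 'c': 1 → 2
  read 'b': 2 → 1
  read 'a': 1 → 2
  read 'a': 2 → 2
  end 2, accepted
w3:
  start at 1
  read 'a': 1 → 2
  read 'a': 2 → 2
  read 'c': 2 → 2
  read 'b': 2 → 1
  read 'a': 1 → 2
  read 'a': 2 → 2
  end 2, accepted
w4:
  start at 1
  read 'c': 1 → 2
  read 'a': 2 → 2
  read 'b': 2 → 1
  read 'c': 1 → 2
  read 'a': 2 → 2
  end 2, accepted

w2, w3, w4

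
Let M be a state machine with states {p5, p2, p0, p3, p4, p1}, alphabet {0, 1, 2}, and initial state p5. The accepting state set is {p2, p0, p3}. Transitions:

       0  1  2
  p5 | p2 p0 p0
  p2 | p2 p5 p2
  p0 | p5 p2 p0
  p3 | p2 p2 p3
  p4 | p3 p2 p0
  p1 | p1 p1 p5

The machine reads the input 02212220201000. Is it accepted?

Trace: p5 -0-> p2 -2-> p2 -2-> p2 -1-> p5 -2-> p0 -2-> p0 -2-> p0 -0-> p5 -2-> p0 -0-> p5 -1-> p0 -0-> p5 -0-> p2 -0-> p2
End state p2 is accepting.

Yes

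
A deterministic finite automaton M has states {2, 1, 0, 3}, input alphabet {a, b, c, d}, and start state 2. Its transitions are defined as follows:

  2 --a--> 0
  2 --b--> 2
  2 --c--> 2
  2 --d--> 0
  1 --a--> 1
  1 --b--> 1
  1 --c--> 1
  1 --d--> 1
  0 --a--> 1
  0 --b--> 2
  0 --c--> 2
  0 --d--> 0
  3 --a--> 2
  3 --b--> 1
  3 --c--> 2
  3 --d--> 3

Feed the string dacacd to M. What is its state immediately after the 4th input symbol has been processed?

1

2 → 0 → 1 → 1 → 1
After 4 symbols: 1.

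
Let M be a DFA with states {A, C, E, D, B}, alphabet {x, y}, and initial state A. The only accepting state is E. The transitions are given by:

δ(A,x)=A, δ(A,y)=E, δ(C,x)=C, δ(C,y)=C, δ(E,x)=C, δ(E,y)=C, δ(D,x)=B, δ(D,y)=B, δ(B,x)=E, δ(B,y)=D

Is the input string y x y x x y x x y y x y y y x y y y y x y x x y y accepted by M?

No

start at A
read 'y': A → E
read 'x': E → C
read 'y': C → C
read 'x': C → C
read 'x': C → C
read 'y': C → C
read 'x': C → C
read 'x': C → C
read 'y': C → C
read 'y': C → C
read 'x': C → C
read 'y': C → C
read 'y': C → C
read 'y': C → C
read 'x': C → C
read 'y': C → C
read 'y': C → C
read 'y': C → C
read 'y': C → C
read 'x': C → C
read 'y': C → C
read 'x': C → C
read 'x': C → C
read 'y': C → C
read 'y': C → C
End state C is not accepting.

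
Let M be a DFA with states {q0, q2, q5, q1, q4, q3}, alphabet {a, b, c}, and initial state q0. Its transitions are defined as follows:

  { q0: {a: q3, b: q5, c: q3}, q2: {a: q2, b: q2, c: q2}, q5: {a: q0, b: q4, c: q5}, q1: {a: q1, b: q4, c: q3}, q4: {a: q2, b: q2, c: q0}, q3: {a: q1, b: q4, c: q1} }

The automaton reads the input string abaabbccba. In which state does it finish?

Trace: q0 -a-> q3 -b-> q4 -a-> q2 -a-> q2 -b-> q2 -b-> q2 -c-> q2 -c-> q2 -b-> q2 -a-> q2

q2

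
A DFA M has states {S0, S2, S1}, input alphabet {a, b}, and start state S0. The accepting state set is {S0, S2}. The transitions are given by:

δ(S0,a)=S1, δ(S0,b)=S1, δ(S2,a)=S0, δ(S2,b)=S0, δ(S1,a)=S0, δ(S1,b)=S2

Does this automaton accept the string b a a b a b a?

start at S0
read 'b': S0 → S1
read 'a': S1 → S0
read 'a': S0 → S1
read 'b': S1 → S2
read 'a': S2 → S0
read 'b': S0 → S1
read 'a': S1 → S0
End state S0 is accepting.

Yes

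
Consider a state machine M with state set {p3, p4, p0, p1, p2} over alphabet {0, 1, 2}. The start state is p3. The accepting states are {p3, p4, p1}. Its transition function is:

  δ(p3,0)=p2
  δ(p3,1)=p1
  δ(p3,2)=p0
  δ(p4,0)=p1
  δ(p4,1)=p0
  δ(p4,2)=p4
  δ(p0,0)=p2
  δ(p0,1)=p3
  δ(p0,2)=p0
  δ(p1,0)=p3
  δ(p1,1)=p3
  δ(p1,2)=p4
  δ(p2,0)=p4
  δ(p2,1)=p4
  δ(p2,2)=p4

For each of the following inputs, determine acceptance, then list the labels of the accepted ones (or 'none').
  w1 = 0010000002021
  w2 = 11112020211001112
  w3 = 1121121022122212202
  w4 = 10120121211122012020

w2, w3, w4

w1: Trace: p3 -0-> p2 -0-> p4 -1-> p0 -0-> p2 -0-> p4 -0-> p1 -0-> p3 -0-> p2 -0-> p4 -2-> p4 -0-> p1 -2-> p4 -1-> p0  → end p0, rejected
w2: Trace: p3 -1-> p1 -1-> p3 -1-> p1 -1-> p3 -2-> p0 -0-> p2 -2-> p4 -0-> p1 -2-> p4 -1-> p0 -1-> p3 -0-> p2 -0-> p4 -1-> p0 -1-> p3 -1-> p1 -2-> p4  → end p4, accepted
w3: Trace: p3 -1-> p1 -1-> p3 -2-> p0 -1-> p3 -1-> p1 -2-> p4 -1-> p0 -0-> p2 -2-> p4 -2-> p4 -1-> p0 -2-> p0 -2-> p0 -2-> p0 -1-> p3 -2-> p0 -2-> p0 -0-> p2 -2-> p4  → end p4, accepted
w4: Trace: p3 -1-> p1 -0-> p3 -1-> p1 -2-> p4 -0-> p1 -1-> p3 -2-> p0 -1-> p3 -2-> p0 -1-> p3 -1-> p1 -1-> p3 -2-> p0 -2-> p0 -0-> p2 -1-> p4 -2-> p4 -0-> p1 -2-> p4 -0-> p1  → end p1, accepted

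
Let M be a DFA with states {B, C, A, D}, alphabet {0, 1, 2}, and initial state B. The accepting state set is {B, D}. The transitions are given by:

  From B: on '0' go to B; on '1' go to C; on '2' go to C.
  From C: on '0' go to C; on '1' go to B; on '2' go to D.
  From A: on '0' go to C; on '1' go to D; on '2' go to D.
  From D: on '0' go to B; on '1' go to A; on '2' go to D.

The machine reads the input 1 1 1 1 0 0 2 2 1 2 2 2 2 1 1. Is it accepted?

start at B
read '1': B → C
read '1': C → B
read '1': B → C
read '1': C → B
read '0': B → B
read '0': B → B
read '2': B → C
read '2': C → D
read '1': D → A
read '2': A → D
read '2': D → D
read '2': D → D
read '2': D → D
read '1': D → A
read '1': A → D
End state D is accepting.

Yes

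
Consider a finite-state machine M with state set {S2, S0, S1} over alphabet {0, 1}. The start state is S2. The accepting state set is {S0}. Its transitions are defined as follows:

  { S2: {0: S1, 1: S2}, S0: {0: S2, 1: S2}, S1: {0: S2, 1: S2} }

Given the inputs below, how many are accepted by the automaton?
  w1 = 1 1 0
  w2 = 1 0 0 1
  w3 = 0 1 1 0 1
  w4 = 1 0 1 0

0

w1: S2 → S2 → S2 → S1  → end S1, rejected
w2: S2 → S2 → S1 → S2 → S2  → end S2, rejected
w3: S2 → S1 → S2 → S2 → S1 → S2  → end S2, rejected
w4: S2 → S2 → S1 → S2 → S1  → end S1, rejected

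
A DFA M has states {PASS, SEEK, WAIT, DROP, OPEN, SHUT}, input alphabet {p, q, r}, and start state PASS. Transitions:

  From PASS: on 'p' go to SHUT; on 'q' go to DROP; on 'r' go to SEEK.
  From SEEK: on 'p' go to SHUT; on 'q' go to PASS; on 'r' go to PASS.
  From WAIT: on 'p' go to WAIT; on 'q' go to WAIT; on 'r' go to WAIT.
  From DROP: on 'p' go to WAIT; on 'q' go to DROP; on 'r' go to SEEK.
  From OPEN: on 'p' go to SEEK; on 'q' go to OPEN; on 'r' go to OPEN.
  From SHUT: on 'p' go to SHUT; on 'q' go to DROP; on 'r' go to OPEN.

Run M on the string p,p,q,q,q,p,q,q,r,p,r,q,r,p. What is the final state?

WAIT

start at PASS
read 'p': PASS → SHUT
read 'p': SHUT → SHUT
read 'q': SHUT → DROP
read 'q': DROP → DROP
read 'q': DROP → DROP
read 'p': DROP → WAIT
read 'q': WAIT → WAIT
read 'q': WAIT → WAIT
read 'r': WAIT → WAIT
read 'p': WAIT → WAIT
read 'r': WAIT → WAIT
read 'q': WAIT → WAIT
read 'r': WAIT → WAIT
read 'p': WAIT → WAIT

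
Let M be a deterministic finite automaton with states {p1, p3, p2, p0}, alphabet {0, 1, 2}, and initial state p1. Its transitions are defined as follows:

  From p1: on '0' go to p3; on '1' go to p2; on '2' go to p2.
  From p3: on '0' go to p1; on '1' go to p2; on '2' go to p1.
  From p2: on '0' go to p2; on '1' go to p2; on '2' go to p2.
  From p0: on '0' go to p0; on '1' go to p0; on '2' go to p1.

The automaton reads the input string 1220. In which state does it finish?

start at p1
read '1': p1 → p2
read '2': p2 → p2
read '2': p2 → p2
read '0': p2 → p2

p2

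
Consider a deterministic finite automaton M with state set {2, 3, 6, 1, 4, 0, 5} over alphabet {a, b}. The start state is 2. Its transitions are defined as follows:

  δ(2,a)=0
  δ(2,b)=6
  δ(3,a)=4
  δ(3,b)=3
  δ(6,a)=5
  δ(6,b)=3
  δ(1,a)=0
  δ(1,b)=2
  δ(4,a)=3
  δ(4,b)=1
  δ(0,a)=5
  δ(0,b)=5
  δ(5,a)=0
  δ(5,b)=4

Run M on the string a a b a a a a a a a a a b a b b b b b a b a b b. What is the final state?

Trace: 2 -a-> 0 -a-> 5 -b-> 4 -a-> 3 -a-> 4 -a-> 3 -a-> 4 -a-> 3 -a-> 4 -a-> 3 -a-> 4 -a-> 3 -b-> 3 -a-> 4 -b-> 1 -b-> 2 -b-> 6 -b-> 3 -b-> 3 -a-> 4 -b-> 1 -a-> 0 -b-> 5 -b-> 4

4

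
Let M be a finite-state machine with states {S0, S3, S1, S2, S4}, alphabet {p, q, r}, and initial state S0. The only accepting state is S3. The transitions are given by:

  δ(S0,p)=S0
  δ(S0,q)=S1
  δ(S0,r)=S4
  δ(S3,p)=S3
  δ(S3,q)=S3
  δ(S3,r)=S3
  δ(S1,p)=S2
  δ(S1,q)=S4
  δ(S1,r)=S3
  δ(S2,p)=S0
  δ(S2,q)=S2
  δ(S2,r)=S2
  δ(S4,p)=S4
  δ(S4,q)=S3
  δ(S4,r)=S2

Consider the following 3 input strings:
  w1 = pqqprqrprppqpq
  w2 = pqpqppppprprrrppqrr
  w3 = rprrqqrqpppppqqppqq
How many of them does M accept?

w1: S0 → S0 → S1 → S4 → S4 → S2 → S2 → S2 → S0 → S4 → S4 → S4 → S3 → S3 → S3  → end S3, accepted
w2: S0 → S0 → S1 → S2 → S2 → S0 → S0 → S0 → S0 → S0 → S4 → S4 → S2 → S2 → S2 → S0 → S0 → S1 → S3 → S3  → end S3, accepted
w3: S0 → S4 → S4 → S2 → S2 → S2 → S2 → S2 → S2 → S0 → S0 → S0 → S0 → S0 → S1 → S4 → S4 → S4 → S3 → S3  → end S3, accepted

3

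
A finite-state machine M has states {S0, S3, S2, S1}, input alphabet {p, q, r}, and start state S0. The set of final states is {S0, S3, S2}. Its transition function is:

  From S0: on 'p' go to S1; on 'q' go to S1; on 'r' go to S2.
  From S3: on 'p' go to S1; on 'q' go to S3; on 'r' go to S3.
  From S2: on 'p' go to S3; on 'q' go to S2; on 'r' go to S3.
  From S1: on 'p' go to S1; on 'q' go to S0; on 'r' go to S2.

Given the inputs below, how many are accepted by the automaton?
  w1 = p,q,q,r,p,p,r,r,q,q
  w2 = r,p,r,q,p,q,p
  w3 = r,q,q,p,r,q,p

1

w1: S0 → S1 → S0 → S1 → S2 → S3 → S1 → S2 → S3 → S3 → S3  → end S3, accepted
w2: S0 → S2 → S3 → S3 → S3 → S1 → S0 → S1  → end S1, rejected
w3: S0 → S2 → S2 → S2 → S3 → S3 → S3 → S1  → end S1, rejected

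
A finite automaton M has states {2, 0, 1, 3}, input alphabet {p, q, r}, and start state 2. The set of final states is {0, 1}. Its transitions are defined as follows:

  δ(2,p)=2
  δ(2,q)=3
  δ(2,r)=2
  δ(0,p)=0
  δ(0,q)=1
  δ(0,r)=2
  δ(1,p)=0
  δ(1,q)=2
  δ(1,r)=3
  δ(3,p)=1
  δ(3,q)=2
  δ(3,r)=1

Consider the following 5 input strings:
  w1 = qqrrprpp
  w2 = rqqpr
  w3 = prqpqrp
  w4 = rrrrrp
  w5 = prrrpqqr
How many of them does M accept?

0

w1:
  start at 2
  read 'q': 2 → 3
  read 'q': 3 → 2
  read 'r': 2 → 2
  read 'r': 2 → 2
  read 'p': 2 → 2
  read 'r': 2 → 2
  read 'p': 2 → 2
  read 'p': 2 → 2
  end 2, rejected
w2:
  start at 2
  read 'r': 2 → 2
  read 'q': 2 → 3
  read 'q': 3 → 2
  read 'p': 2 → 2
  read 'r': 2 → 2
  end 2, rejected
w3:
  start at 2
  read 'p': 2 → 2
  read 'r': 2 → 2
  read 'q': 2 → 3
  read 'p': 3 → 1
  read 'q': 1 → 2
  read 'r': 2 → 2
  read 'p': 2 → 2
  end 2, rejected
w4:
  start at 2
  read 'r': 2 → 2
  read 'r': 2 → 2
  read 'r': 2 → 2
  read 'r': 2 → 2
  read 'r': 2 → 2
  read 'p': 2 → 2
  end 2, rejected
w5:
  start at 2
  read 'p': 2 → 2
  read 'r': 2 → 2
  read 'r': 2 → 2
  read 'r': 2 → 2
  read 'p': 2 → 2
  read 'q': 2 → 3
  read 'q': 3 → 2
  read 'r': 2 → 2
  end 2, rejected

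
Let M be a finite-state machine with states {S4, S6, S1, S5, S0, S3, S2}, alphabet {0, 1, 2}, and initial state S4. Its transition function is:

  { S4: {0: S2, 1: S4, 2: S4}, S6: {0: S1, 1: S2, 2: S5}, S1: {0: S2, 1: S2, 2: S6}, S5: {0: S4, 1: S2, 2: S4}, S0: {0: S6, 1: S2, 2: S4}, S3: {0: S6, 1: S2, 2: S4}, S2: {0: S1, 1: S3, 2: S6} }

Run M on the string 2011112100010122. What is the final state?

S5

S4 → S4 → S2 → S3 → S2 → S3 → S2 → S6 → S2 → S1 → S2 → S1 → S2 → S1 → S2 → S6 → S5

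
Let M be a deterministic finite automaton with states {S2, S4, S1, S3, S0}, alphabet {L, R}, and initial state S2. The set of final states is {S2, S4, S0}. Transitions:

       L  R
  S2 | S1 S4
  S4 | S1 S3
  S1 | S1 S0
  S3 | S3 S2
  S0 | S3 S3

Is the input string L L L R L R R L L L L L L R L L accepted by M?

start at S2
read 'L': S2 → S1
read 'L': S1 → S1
read 'L': S1 → S1
read 'R': S1 → S0
read 'L': S0 → S3
read 'R': S3 → S2
read 'R': S2 → S4
read 'L': S4 → S1
read 'L': S1 → S1
read 'L': S1 → S1
read 'L': S1 → S1
read 'L': S1 → S1
read 'L': S1 → S1
read 'R': S1 → S0
read 'L': S0 → S3
read 'L': S3 → S3
End state S3 is not accepting.

No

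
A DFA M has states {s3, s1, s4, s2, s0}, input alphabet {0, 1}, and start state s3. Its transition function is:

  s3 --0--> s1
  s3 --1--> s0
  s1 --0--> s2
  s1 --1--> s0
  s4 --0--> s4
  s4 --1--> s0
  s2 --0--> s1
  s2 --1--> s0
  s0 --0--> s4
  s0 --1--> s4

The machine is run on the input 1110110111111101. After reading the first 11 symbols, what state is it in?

s3 → s0 → s4 → s0 → s4 → s0 → s4 → s4 → s0 → s4 → s0 → s4
After 11 symbols: s4.

s4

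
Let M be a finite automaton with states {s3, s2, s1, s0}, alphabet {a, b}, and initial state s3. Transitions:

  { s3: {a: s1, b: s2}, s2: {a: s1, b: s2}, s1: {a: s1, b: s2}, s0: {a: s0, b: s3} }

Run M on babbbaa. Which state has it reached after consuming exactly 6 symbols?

start at s3
read 'b': s3 → s2
read 'a': s2 → s1
read 'b': s1 → s2
read 'b': s2 → s2
read 'b': s2 → s2
read 'a': s2 → s1
After 6 symbols: s1.

s1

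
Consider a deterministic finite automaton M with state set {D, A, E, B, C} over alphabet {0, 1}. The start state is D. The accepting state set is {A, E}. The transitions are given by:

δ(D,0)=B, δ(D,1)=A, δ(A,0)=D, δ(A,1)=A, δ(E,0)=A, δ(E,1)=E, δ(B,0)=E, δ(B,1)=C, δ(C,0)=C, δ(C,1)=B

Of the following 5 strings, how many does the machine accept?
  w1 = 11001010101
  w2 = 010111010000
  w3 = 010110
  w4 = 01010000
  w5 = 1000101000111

3

w1: Trace: D -1-> A -1-> A -0-> D -0-> B -1-> C -0-> C -1-> B -0-> E -1-> E -0-> A -1-> A  → end A, accepted
w2: Trace: D -0-> B -1-> C -0-> C -1-> B -1-> C -1-> B -0-> E -1-> E -0-> A -0-> D -0-> B -0-> E  → end E, accepted
w3: Trace: D -0-> B -1-> C -0-> C -1-> B -1-> C -0-> C  → end C, rejected
w4: Trace: D -0-> B -1-> C -0-> C -1-> B -0-> E -0-> A -0-> D -0-> B  → end B, rejected
w5: Trace: D -1-> A -0-> D -0-> B -0-> E -1-> E -0-> A -1-> A -0-> D -0-> B -0-> E -1-> E -1-> E -1-> E  → end E, accepted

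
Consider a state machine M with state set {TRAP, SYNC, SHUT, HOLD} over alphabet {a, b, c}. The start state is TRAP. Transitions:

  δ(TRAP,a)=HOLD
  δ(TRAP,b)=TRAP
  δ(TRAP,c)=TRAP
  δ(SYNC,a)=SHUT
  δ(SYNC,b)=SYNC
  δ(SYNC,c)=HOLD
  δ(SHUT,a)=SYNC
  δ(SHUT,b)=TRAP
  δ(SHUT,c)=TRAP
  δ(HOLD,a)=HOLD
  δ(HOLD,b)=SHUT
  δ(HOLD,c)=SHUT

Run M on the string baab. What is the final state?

SHUT

start at TRAP
read 'b': TRAP → TRAP
read 'a': TRAP → HOLD
read 'a': HOLD → HOLD
read 'b': HOLD → SHUT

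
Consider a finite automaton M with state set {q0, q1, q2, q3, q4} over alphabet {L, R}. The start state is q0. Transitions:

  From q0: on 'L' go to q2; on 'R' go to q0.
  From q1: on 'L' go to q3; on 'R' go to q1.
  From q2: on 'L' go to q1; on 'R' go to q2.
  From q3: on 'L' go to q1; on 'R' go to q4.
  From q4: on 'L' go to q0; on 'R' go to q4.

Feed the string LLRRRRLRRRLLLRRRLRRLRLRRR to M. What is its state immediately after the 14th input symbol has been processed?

q1

q0 → q2 → q1 → q1 → q1 → q1 → q1 → q3 → q4 → q4 → q4 → q0 → q2 → q1 → q1
After 14 symbols: q1.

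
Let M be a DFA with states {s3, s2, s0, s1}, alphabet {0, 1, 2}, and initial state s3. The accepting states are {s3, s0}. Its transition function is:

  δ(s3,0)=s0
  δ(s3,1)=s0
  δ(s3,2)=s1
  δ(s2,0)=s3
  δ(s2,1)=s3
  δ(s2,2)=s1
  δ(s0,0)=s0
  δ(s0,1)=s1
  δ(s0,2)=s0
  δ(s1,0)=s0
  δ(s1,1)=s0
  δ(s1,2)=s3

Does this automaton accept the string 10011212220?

start at s3
read '1': s3 → s0
read '0': s0 → s0
read '0': s0 → s0
read '1': s0 → s1
read '1': s1 → s0
read '2': s0 → s0
read '1': s0 → s1
read '2': s1 → s3
read '2': s3 → s1
read '2': s1 → s3
read '0': s3 → s0
End state s0 is accepting.

Yes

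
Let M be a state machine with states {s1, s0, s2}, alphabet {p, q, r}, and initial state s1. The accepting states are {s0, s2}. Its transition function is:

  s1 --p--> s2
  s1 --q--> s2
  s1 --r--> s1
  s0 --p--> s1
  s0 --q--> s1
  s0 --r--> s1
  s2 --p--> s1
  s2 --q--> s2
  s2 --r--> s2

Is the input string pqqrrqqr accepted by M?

s1 → s2 → s2 → s2 → s2 → s2 → s2 → s2 → s2
End state s2 is accepting.

Yes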